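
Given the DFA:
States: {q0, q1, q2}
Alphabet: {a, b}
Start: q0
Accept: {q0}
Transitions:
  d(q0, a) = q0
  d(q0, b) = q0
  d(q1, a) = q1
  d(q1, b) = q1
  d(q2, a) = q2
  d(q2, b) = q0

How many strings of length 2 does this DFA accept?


Enumerating all length-2 strings:
  "aa" -> q0 [accept]
  "ab" -> q0 [accept]
  "ba" -> q0 [accept]
  "bb" -> q0 [accept]

4 out of 4


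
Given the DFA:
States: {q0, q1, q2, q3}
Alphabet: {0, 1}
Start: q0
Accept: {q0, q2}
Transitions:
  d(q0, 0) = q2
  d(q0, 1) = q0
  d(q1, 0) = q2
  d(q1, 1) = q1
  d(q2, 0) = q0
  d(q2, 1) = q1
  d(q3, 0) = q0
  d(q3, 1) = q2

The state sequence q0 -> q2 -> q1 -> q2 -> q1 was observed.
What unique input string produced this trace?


Trace back each transition to find the symbol:
  q0 --[0]--> q2
  q2 --[1]--> q1
  q1 --[0]--> q2
  q2 --[1]--> q1

"0101"


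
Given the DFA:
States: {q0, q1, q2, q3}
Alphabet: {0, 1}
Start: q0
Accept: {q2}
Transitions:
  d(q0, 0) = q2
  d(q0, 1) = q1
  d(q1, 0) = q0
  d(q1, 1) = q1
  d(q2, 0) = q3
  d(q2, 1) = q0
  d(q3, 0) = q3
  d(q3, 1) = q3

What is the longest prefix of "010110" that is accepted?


Run the DFA, marking each prefix where the state is accepting:
  "" -> q0 [reject]
  "0" -> q2 [accept]
  "01" -> q0 [reject]
  "010" -> q2 [accept]
  "0101" -> q0 [reject]
  "01011" -> q1 [reject]
  "010110" -> q0 [reject]

"010"


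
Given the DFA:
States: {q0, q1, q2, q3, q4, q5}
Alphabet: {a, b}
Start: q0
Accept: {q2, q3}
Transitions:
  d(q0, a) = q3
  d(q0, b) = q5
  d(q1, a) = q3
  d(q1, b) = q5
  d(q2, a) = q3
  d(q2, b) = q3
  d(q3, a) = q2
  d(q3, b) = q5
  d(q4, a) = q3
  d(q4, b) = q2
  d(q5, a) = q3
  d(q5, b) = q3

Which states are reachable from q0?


BFS from q0:
  layer 0: {q0}
  layer 1: {q3, q5}
  layer 2: {q2}

{q0, q2, q3, q5}


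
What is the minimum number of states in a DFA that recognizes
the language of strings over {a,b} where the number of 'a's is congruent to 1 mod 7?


States track (count of 'a') mod 7.
Need 7 states: one per remainder 0..6; accept = remainder 1.

7


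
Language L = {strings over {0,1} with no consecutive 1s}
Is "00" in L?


'11' does not occur

Yes, "00" is in L


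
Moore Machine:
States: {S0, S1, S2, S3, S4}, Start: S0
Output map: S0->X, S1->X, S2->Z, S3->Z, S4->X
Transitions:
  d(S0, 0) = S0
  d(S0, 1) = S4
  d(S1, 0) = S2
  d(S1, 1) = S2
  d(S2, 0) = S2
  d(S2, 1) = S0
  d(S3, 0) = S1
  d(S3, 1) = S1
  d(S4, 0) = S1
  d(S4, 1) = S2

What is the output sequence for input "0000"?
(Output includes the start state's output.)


Start: S0 (output X)
  --0--> S0 (output X)
  --0--> S0 (output X)
  --0--> S0 (output X)
  --0--> S0 (output X)

"XXXXX"


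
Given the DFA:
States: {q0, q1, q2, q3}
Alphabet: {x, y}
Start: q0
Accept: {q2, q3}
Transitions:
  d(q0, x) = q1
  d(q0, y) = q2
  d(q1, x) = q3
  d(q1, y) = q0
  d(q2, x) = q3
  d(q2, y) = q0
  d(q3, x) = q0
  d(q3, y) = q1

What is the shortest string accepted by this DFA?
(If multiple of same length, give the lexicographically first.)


BFS by string length (lex-first path to each state shown):
  len 0: q0<-""
  len 1: q1<-"x", q2<-"y"
Found accept state at length 1.

"y"


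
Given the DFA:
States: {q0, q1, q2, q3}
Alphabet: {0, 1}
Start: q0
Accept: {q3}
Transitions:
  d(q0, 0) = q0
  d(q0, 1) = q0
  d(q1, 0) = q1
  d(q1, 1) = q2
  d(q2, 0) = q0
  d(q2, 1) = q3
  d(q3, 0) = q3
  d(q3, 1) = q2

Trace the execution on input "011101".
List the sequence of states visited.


Input: 011101
d(q0, 0) = q0
d(q0, 1) = q0
d(q0, 1) = q0
d(q0, 1) = q0
d(q0, 0) = q0
d(q0, 1) = q0


q0 -> q0 -> q0 -> q0 -> q0 -> q0 -> q0


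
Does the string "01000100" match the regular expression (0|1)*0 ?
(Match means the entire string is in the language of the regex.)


|string| = 8; first = '0'; last = '0'

Yes, "01000100" matches (0|1)*0


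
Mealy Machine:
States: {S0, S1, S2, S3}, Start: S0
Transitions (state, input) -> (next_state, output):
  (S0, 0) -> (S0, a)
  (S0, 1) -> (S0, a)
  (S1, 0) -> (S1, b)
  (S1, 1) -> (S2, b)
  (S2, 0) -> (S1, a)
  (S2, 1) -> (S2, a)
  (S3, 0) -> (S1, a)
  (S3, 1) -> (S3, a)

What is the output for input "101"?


Step-by-step:
  (S0, 1) -> (S0, a)
  (S0, 0) -> (S0, a)
  (S0, 1) -> (S0, a)

"aaa"


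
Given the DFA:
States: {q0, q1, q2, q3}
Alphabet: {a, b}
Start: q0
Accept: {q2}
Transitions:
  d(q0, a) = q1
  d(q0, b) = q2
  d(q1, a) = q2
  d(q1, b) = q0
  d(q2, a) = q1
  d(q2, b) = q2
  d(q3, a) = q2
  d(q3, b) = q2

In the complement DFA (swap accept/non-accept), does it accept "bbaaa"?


Trace: q0 -> q2 -> q2 -> q1 -> q2 -> q1
Final: q1
Original accept: {q2}
Complement: q1 is not in original accept

Yes, complement accepts (original rejects)


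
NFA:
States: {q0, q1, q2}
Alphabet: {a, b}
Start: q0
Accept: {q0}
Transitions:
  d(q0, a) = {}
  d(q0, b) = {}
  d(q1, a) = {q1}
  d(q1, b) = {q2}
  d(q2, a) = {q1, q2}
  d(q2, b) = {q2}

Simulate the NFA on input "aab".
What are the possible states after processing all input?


Start: {q0}
  --a--> {}
  --a--> {}
  --b--> {}

{} (empty set, no valid transitions)


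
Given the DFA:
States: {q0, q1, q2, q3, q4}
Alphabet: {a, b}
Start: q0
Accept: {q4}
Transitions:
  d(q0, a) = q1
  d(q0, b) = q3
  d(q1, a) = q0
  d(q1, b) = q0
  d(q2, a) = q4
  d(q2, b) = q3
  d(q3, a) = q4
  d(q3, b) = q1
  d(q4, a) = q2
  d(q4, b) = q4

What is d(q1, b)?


Looking up transition d(q1, b)

q0


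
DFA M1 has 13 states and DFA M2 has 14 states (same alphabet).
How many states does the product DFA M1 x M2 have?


Product construction pairs every M1 state with every M2 state.
13 * 14 = 182

182


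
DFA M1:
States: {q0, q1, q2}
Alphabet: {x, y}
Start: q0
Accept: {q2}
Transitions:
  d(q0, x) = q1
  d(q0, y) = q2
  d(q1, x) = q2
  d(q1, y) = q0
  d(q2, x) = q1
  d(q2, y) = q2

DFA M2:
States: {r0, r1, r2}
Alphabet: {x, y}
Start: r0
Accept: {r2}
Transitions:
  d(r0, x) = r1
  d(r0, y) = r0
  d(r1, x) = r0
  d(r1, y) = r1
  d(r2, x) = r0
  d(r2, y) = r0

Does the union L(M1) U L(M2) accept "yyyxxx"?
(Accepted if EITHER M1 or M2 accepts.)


M1: final=q1 accepted=False
M2: final=r1 accepted=False

No, union rejects (neither accepts)


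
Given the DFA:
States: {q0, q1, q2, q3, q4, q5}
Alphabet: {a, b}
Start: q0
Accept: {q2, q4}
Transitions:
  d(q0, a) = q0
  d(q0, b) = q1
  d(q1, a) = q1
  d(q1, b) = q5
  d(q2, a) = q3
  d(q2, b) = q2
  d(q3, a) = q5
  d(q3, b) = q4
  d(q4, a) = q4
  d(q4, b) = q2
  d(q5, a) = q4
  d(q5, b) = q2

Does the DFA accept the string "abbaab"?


Trace: q0 -> q0 -> q1 -> q5 -> q4 -> q4 -> q2
Final state: q2
Accept states: {q2, q4}

Yes, accepted (final state q2 is an accept state)


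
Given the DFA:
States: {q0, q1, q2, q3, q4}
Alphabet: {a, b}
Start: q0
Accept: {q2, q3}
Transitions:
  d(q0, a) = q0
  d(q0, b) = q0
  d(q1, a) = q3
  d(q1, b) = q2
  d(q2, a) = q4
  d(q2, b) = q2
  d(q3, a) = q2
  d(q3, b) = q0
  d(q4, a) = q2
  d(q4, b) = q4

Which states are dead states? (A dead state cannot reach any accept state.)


Forward reachability from each state:
  q0 -> reaches {q0}, no accept state (dead)
  q1 -> reaches accept state q2 (live)
  q2 -> reaches accept state q2 (live)
  q3 -> reaches accept state q2 (live)
  q4 -> reaches accept state q2 (live)

{q0}


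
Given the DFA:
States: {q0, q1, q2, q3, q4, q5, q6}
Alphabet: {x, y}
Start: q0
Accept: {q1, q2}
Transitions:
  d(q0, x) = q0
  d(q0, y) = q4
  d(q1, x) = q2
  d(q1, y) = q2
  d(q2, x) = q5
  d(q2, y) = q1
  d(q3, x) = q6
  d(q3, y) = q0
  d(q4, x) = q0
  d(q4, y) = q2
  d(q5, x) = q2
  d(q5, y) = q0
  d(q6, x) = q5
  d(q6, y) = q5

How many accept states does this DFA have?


Accept states listed: {q1, q2}
Counting: q1(1) q2(2)

2


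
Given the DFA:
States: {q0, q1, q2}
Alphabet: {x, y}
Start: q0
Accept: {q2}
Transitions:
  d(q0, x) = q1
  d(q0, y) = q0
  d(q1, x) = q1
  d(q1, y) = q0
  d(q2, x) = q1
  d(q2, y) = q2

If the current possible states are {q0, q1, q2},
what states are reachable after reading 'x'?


Apply transition on 'x' from each current state:
  d(q0, x) = q1
  d(q1, x) = q1
  d(q2, x) = q1

{q1}


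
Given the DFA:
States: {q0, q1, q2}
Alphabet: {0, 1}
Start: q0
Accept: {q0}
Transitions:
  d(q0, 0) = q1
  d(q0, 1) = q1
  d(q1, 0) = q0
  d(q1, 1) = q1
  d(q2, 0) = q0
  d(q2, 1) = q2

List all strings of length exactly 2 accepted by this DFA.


All strings of length 2: 4 total
Accepted: 2

"00", "10"


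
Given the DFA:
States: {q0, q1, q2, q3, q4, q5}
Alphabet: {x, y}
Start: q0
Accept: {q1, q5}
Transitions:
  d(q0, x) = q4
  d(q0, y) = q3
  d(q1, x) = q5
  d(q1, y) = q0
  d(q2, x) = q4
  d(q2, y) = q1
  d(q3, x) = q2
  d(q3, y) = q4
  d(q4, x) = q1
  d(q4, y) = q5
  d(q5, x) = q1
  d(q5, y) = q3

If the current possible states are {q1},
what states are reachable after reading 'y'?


Apply transition on 'y' from each current state:
  d(q1, y) = q0

{q0}


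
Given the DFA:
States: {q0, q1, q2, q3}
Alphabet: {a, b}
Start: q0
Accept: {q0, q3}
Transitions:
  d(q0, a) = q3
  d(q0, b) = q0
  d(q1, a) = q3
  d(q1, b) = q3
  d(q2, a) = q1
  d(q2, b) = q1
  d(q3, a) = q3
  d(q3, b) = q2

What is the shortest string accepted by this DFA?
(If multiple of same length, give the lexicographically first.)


BFS by string length (lex-first path to each state shown):
  len 0: q0<-""
Found accept state at length 0.

"" (empty string)


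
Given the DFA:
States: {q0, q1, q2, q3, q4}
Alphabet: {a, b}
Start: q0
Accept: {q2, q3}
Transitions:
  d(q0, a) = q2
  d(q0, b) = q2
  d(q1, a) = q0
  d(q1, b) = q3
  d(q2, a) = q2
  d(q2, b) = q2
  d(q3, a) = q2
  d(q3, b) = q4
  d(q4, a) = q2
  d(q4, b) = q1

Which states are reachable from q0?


BFS from q0:
  layer 0: {q0}
  layer 1: {q2}

{q0, q2}


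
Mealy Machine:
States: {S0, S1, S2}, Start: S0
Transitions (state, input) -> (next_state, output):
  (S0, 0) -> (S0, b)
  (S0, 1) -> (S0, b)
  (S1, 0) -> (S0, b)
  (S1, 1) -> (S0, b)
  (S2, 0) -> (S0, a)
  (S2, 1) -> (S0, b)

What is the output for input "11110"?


Step-by-step:
  (S0, 1) -> (S0, b)
  (S0, 1) -> (S0, b)
  (S0, 1) -> (S0, b)
  (S0, 1) -> (S0, b)
  (S0, 0) -> (S0, b)

"bbbbb"


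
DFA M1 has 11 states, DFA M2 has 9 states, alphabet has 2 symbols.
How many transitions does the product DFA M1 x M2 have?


Product DFA has 11 * 9 = 99 states.
Each has 2 transitions: 99 * 2 = 198

198


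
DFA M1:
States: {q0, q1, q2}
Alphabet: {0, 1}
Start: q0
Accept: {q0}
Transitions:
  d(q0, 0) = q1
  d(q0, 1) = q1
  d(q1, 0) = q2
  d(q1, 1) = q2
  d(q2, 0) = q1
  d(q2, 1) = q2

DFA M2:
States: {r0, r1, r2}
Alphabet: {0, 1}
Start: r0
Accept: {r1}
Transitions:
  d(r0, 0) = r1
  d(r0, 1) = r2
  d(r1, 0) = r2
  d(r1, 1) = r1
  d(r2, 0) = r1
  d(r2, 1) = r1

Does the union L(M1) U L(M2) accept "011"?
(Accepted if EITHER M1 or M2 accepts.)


M1: final=q2 accepted=False
M2: final=r1 accepted=True

Yes, union accepts


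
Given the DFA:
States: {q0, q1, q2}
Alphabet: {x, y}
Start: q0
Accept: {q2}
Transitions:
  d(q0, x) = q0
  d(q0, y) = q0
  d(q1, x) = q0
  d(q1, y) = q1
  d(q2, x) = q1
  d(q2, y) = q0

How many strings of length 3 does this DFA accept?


Enumerating all length-3 strings:
  "xxx" -> q0 [reject]
  "xxy" -> q0 [reject]
  "xyx" -> q0 [reject]
  "xyy" -> q0 [reject]
  "yxx" -> q0 [reject]
  "yxy" -> q0 [reject]
  "yyx" -> q0 [reject]
  "yyy" -> q0 [reject]

0 out of 8


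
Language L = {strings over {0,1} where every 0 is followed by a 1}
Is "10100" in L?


'00' present: True; ends with '0': True

No, "10100" is not in L


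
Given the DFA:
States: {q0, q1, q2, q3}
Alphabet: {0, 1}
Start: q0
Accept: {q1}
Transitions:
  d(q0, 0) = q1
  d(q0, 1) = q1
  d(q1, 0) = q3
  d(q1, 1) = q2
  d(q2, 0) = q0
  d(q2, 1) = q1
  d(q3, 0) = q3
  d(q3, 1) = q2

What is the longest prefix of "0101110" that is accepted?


Run the DFA, marking each prefix where the state is accepting:
  "" -> q0 [reject]
  "0" -> q1 [accept]
  "01" -> q2 [reject]
  "010" -> q0 [reject]
  "0101" -> q1 [accept]
  "01011" -> q2 [reject]
  "010111" -> q1 [accept]
  "0101110" -> q3 [reject]

"010111"


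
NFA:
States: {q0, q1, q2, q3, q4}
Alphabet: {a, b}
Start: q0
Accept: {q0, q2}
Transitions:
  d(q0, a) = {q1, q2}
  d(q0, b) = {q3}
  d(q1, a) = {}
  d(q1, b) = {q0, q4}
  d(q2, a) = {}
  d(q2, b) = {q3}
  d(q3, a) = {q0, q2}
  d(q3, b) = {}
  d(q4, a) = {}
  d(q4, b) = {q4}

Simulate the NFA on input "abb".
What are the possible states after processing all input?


Start: {q0}
  --a--> {q1, q2}
  --b--> {q0, q3, q4}
  --b--> {q3, q4}

{q3, q4}


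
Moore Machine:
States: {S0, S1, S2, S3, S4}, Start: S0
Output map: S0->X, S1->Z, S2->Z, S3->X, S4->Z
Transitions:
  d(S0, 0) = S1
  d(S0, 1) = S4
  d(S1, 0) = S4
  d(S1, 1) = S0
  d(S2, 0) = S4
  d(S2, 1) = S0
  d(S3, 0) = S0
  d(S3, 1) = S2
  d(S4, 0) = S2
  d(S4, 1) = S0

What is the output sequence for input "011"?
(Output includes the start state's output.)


Start: S0 (output X)
  --0--> S1 (output Z)
  --1--> S0 (output X)
  --1--> S4 (output Z)

"XZXZ"


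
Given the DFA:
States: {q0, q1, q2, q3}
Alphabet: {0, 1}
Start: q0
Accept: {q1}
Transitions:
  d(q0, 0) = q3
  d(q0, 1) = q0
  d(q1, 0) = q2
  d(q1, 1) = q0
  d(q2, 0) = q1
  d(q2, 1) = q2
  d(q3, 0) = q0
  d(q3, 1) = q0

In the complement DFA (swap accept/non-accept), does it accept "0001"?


Trace: q0 -> q3 -> q0 -> q3 -> q0
Final: q0
Original accept: {q1}
Complement: q0 is not in original accept

Yes, complement accepts (original rejects)


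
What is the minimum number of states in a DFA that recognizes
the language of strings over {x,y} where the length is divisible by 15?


States track (length) mod 15.
Need 15 states: one per remainder 0..14; accept = remainder 0.

15


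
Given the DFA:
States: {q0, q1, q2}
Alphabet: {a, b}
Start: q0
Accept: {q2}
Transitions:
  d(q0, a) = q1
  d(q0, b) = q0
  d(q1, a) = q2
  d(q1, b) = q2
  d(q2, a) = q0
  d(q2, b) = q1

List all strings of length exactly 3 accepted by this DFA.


All strings of length 3: 8 total
Accepted: 2

"baa", "bab"


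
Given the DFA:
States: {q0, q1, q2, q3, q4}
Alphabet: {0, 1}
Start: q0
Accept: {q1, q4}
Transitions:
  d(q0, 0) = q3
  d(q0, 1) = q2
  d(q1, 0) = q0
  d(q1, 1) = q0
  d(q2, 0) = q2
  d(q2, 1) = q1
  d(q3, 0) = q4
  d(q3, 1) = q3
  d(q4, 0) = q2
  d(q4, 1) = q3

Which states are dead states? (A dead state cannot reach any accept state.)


Forward reachability from each state:
  q0 -> reaches accept state q1 (live)
  q1 -> reaches accept state q1 (live)
  q2 -> reaches accept state q1 (live)
  q3 -> reaches accept state q1 (live)
  q4 -> reaches accept state q1 (live)

None (all states can reach an accept state)


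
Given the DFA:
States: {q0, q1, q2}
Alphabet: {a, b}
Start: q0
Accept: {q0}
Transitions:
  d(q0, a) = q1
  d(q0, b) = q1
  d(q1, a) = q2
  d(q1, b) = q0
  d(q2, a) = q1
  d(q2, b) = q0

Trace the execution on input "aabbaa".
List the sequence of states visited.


Input: aabbaa
d(q0, a) = q1
d(q1, a) = q2
d(q2, b) = q0
d(q0, b) = q1
d(q1, a) = q2
d(q2, a) = q1


q0 -> q1 -> q2 -> q0 -> q1 -> q2 -> q1


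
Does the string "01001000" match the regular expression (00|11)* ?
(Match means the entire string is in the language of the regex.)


|string| = 8; first = '0'; last = '0'

No, "01001000" does not match (00|11)*


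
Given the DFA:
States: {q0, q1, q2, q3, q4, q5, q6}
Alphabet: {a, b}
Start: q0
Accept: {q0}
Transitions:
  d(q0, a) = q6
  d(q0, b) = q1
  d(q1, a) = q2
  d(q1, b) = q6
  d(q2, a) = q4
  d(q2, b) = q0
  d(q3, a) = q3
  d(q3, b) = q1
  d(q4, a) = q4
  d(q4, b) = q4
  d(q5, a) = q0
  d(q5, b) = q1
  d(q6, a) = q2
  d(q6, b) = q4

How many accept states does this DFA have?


Accept states listed: {q0}
Counting: q0(1)

1


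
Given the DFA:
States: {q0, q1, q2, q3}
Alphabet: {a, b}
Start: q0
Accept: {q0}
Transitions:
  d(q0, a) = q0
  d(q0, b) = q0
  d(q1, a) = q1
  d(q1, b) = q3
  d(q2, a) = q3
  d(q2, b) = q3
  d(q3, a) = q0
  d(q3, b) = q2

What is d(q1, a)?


Looking up transition d(q1, a)

q1


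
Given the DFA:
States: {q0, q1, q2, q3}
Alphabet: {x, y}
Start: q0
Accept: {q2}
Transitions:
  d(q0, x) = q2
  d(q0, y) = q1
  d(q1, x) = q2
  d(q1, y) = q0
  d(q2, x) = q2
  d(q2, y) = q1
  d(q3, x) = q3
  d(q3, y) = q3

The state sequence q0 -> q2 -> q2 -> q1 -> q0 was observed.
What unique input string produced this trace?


Trace back each transition to find the symbol:
  q0 --[x]--> q2
  q2 --[x]--> q2
  q2 --[y]--> q1
  q1 --[y]--> q0

"xxyy"


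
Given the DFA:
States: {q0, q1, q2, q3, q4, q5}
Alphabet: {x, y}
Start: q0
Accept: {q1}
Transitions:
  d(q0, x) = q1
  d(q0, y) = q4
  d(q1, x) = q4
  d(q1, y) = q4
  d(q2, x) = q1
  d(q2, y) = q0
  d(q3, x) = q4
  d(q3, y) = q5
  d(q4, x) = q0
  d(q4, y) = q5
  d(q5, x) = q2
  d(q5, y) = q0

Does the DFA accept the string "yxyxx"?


Trace: q0 -> q4 -> q0 -> q4 -> q0 -> q1
Final state: q1
Accept states: {q1}

Yes, accepted (final state q1 is an accept state)


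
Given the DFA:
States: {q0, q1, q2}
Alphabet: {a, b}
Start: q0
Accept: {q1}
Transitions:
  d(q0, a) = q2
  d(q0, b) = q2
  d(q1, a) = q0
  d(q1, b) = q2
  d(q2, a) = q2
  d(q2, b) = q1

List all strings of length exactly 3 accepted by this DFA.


All strings of length 3: 8 total
Accepted: 2

"aab", "bab"


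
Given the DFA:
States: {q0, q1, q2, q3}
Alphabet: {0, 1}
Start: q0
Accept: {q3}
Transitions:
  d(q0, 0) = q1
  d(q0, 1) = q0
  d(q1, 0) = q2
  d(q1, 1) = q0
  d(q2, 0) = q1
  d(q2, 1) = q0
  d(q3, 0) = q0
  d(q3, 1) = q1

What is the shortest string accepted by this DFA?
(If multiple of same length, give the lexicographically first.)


BFS by string length (lex-first path to each state shown):
  len 0: q0<-""
  len 1: q0<-"1", q1<-"0"
  len 2: q0<-"01", q1<-"10", q2<-"00"
  len 3: q0<-"001", q1<-"000", q2<-"100"
  len 4: q0<-"0001", q1<-"0010", q2<-"0000"
  len 5: q0<-"00001", q1<-"00000", q2<-"00100"
  len 6: q0<-"000001", q1<-"000010", q2<-"000000"
  len 7: q0<-"0000001", q1<-"0000000", q2<-"0000100"
  len 8: q0<-"00000001", q1<-"00000010", q2<-"00000000"

No string accepted (empty language)


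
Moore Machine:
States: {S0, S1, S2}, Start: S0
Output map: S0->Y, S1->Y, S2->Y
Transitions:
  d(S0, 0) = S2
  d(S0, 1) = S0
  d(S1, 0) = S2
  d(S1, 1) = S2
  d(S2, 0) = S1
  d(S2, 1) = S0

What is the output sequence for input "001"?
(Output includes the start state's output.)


Start: S0 (output Y)
  --0--> S2 (output Y)
  --0--> S1 (output Y)
  --1--> S2 (output Y)

"YYYY"


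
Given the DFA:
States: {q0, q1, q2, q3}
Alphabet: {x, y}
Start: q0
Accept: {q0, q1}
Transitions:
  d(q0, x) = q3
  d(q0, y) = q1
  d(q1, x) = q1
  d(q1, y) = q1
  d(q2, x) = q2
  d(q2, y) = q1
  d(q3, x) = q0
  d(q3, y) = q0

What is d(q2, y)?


Looking up transition d(q2, y)

q1


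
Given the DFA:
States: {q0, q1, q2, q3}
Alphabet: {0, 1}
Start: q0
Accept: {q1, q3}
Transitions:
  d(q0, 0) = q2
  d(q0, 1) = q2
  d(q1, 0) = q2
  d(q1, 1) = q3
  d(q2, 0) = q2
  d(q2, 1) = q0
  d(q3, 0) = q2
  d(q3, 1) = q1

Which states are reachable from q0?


BFS from q0:
  layer 0: {q0}
  layer 1: {q2}

{q0, q2}


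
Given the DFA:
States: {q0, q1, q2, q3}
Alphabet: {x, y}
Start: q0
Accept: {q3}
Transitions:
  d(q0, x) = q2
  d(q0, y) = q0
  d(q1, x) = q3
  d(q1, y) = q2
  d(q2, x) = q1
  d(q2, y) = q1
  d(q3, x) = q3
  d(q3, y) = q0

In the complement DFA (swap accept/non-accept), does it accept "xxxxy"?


Trace: q0 -> q2 -> q1 -> q3 -> q3 -> q0
Final: q0
Original accept: {q3}
Complement: q0 is not in original accept

Yes, complement accepts (original rejects)


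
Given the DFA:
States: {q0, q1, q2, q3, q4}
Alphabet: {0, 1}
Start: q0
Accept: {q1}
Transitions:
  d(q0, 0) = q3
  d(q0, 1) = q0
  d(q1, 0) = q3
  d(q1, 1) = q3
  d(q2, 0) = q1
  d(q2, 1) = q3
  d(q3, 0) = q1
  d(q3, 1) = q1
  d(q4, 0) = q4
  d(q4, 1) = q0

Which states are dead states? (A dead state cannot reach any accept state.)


Forward reachability from each state:
  q0 -> reaches accept state q1 (live)
  q1 -> reaches accept state q1 (live)
  q2 -> reaches accept state q1 (live)
  q3 -> reaches accept state q1 (live)
  q4 -> reaches accept state q1 (live)

None (all states can reach an accept state)


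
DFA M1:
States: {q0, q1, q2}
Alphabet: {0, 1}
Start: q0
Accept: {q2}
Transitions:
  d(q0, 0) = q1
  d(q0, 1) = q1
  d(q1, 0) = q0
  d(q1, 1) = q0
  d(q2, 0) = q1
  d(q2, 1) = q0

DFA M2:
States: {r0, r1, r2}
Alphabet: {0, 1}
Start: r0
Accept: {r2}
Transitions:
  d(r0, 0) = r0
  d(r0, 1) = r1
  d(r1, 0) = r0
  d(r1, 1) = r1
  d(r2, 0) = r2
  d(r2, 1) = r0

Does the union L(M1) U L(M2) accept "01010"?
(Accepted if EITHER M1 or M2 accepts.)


M1: final=q1 accepted=False
M2: final=r0 accepted=False

No, union rejects (neither accepts)


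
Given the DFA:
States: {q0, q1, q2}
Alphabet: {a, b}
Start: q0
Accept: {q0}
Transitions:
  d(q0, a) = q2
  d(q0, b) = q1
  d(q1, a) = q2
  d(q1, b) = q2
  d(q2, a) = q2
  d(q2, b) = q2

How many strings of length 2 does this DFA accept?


Enumerating all length-2 strings:
  "aa" -> q2 [reject]
  "ab" -> q2 [reject]
  "ba" -> q2 [reject]
  "bb" -> q2 [reject]

0 out of 4


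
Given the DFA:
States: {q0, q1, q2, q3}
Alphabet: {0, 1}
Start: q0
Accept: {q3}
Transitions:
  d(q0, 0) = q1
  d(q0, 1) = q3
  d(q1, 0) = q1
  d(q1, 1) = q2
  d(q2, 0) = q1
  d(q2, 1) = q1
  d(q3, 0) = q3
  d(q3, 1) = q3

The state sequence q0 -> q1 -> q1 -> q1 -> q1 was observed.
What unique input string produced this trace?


Trace back each transition to find the symbol:
  q0 --[0]--> q1
  q1 --[0]--> q1
  q1 --[0]--> q1
  q1 --[0]--> q1

"0000"


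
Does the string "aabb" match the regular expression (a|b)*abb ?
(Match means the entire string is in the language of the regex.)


|string| = 4; first = 'a'; last = 'b'

Yes, "aabb" matches (a|b)*abb


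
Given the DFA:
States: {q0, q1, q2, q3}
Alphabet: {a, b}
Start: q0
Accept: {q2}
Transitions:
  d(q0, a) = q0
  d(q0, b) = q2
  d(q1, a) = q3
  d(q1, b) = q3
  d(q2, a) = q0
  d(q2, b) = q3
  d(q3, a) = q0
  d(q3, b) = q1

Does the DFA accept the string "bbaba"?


Trace: q0 -> q2 -> q3 -> q0 -> q2 -> q0
Final state: q0
Accept states: {q2}

No, rejected (final state q0 is not an accept state)


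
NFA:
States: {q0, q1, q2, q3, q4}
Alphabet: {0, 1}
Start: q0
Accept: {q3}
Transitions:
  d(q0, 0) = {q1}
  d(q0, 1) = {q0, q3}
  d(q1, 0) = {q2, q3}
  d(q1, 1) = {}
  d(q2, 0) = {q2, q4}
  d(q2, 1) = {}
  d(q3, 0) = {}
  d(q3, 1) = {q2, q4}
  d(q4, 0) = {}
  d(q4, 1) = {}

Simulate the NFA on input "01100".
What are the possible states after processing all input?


Start: {q0}
  --0--> {q1}
  --1--> {}
  --1--> {}
  --0--> {}
  --0--> {}

{} (empty set, no valid transitions)


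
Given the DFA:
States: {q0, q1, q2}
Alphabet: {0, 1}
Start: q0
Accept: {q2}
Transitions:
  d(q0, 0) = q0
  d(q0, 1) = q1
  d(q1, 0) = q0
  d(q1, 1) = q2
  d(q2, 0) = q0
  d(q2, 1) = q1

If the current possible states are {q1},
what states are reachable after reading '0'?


Apply transition on '0' from each current state:
  d(q1, 0) = q0

{q0}


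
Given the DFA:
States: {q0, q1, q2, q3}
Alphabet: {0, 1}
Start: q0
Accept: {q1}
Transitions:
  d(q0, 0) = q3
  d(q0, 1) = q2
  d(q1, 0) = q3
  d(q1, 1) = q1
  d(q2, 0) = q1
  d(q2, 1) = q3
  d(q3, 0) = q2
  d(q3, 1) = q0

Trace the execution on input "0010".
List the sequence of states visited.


Input: 0010
d(q0, 0) = q3
d(q3, 0) = q2
d(q2, 1) = q3
d(q3, 0) = q2


q0 -> q3 -> q2 -> q3 -> q2


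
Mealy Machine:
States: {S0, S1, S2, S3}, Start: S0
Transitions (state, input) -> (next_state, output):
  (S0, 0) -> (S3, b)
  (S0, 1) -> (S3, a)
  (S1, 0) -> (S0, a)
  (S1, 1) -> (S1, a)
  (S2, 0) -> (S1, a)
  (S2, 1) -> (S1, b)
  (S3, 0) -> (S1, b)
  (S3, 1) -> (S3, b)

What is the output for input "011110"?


Step-by-step:
  (S0, 0) -> (S3, b)
  (S3, 1) -> (S3, b)
  (S3, 1) -> (S3, b)
  (S3, 1) -> (S3, b)
  (S3, 1) -> (S3, b)
  (S3, 0) -> (S1, b)

"bbbbbb"


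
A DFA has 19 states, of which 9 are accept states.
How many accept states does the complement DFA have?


Complement swaps accept and non-accept states.
19 - 9 = 10

10


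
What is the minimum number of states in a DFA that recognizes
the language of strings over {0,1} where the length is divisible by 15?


States track (length) mod 15.
Need 15 states: one per remainder 0..14; accept = remainder 0.

15


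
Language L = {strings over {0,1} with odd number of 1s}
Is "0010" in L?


count('1') = 1; 1 mod 2 = 1

Yes, "0010" is in L


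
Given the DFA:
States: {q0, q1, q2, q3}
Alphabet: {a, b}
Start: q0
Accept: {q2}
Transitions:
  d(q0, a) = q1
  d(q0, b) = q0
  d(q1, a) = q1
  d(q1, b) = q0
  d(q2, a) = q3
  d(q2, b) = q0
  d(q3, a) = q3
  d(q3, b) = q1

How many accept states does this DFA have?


Accept states listed: {q2}
Counting: q2(1)

1


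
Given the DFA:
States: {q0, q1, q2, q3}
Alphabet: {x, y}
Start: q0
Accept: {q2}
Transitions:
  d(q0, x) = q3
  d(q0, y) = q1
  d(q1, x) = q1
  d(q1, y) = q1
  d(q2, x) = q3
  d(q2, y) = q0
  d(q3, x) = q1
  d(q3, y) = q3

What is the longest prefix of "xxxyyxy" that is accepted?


Run the DFA, marking each prefix where the state is accepting:
  "" -> q0 [reject]
  "x" -> q3 [reject]
  "xx" -> q1 [reject]
  "xxx" -> q1 [reject]
  "xxxy" -> q1 [reject]
  "xxxyy" -> q1 [reject]
  "xxxyyx" -> q1 [reject]
  "xxxyyxy" -> q1 [reject]

No prefix is accepted


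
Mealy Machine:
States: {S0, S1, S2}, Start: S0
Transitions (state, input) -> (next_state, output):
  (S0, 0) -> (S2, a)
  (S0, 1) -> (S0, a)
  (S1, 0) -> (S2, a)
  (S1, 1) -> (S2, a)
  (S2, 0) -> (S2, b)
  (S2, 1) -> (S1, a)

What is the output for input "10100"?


Step-by-step:
  (S0, 1) -> (S0, a)
  (S0, 0) -> (S2, a)
  (S2, 1) -> (S1, a)
  (S1, 0) -> (S2, a)
  (S2, 0) -> (S2, b)

"aaaab"


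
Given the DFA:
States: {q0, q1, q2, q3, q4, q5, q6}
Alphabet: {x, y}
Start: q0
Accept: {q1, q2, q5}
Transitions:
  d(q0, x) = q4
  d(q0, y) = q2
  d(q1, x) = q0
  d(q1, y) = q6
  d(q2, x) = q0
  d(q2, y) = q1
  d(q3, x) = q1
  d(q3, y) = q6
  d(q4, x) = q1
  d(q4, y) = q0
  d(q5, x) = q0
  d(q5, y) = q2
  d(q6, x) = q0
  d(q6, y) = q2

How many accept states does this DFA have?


Accept states listed: {q1, q2, q5}
Counting: q1(1) q2(2) q5(3)

3


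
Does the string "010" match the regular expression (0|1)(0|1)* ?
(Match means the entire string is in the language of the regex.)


|string| = 3; first = '0'; last = '0'

Yes, "010" matches (0|1)(0|1)*


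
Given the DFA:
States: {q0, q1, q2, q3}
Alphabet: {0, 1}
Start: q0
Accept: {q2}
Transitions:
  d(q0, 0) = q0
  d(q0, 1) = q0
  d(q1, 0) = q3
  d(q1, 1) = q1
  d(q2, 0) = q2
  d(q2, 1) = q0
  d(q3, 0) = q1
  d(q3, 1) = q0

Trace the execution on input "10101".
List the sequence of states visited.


Input: 10101
d(q0, 1) = q0
d(q0, 0) = q0
d(q0, 1) = q0
d(q0, 0) = q0
d(q0, 1) = q0


q0 -> q0 -> q0 -> q0 -> q0 -> q0


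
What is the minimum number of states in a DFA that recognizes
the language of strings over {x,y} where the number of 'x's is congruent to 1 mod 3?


States track (count of 'x') mod 3.
Need 3 states: one per remainder 0..2; accept = remainder 1.

3


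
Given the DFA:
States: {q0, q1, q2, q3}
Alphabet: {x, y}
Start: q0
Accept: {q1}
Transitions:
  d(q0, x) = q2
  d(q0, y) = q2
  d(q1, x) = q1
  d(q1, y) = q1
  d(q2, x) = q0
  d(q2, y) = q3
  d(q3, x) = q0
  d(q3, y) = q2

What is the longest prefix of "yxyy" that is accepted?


Run the DFA, marking each prefix where the state is accepting:
  "" -> q0 [reject]
  "y" -> q2 [reject]
  "yx" -> q0 [reject]
  "yxy" -> q2 [reject]
  "yxyy" -> q3 [reject]

No prefix is accepted


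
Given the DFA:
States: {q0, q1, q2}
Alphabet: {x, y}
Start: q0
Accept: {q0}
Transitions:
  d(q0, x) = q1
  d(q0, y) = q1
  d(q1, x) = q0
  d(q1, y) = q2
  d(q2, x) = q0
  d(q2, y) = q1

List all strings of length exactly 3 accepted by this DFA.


All strings of length 3: 8 total
Accepted: 2

"xyx", "yyx"


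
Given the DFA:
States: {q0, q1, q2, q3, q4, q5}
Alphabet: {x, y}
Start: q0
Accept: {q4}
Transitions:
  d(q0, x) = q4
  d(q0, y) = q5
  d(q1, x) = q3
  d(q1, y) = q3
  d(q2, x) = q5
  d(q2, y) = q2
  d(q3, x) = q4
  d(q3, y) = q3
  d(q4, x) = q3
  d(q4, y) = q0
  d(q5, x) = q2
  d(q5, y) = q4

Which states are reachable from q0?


BFS from q0:
  layer 0: {q0}
  layer 1: {q4, q5}
  layer 2: {q2, q3}

{q0, q2, q3, q4, q5}


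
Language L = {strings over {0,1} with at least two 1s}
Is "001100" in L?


count('1') = 2

Yes, "001100" is in L


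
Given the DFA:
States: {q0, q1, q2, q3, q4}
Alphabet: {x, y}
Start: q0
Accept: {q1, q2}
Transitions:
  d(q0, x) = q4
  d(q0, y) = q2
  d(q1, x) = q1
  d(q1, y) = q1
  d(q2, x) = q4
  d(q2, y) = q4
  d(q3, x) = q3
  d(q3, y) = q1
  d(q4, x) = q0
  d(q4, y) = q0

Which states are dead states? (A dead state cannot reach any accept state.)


Forward reachability from each state:
  q0 -> reaches accept state q2 (live)
  q1 -> reaches accept state q1 (live)
  q2 -> reaches accept state q2 (live)
  q3 -> reaches accept state q1 (live)
  q4 -> reaches accept state q2 (live)

None (all states can reach an accept state)


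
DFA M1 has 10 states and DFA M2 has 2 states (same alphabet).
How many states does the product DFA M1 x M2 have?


Product construction pairs every M1 state with every M2 state.
10 * 2 = 20

20


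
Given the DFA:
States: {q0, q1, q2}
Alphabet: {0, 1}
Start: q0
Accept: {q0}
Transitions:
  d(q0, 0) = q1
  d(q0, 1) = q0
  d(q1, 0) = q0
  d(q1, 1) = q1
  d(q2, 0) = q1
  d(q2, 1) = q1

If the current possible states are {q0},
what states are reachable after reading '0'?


Apply transition on '0' from each current state:
  d(q0, 0) = q1

{q1}


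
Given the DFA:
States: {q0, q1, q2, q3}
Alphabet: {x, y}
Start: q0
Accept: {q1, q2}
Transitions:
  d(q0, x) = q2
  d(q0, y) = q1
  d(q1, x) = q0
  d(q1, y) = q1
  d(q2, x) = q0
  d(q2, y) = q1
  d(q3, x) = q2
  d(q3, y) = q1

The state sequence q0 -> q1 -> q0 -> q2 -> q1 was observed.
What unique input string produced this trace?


Trace back each transition to find the symbol:
  q0 --[y]--> q1
  q1 --[x]--> q0
  q0 --[x]--> q2
  q2 --[y]--> q1

"yxxy"


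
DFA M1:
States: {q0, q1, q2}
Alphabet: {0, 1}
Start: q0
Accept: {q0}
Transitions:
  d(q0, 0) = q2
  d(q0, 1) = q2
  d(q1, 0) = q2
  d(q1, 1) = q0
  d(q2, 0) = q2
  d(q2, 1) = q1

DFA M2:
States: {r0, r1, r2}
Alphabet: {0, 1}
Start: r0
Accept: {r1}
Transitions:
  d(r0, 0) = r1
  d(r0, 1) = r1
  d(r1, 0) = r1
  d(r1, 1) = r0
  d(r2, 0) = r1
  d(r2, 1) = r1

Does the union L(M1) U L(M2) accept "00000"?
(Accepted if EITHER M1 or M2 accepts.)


M1: final=q2 accepted=False
M2: final=r1 accepted=True

Yes, union accepts


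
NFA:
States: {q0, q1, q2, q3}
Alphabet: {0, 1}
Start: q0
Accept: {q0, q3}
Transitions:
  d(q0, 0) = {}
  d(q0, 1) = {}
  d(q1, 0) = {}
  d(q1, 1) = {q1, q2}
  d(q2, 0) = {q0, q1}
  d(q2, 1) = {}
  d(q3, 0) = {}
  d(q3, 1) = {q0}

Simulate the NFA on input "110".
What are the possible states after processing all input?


Start: {q0}
  --1--> {}
  --1--> {}
  --0--> {}

{} (empty set, no valid transitions)


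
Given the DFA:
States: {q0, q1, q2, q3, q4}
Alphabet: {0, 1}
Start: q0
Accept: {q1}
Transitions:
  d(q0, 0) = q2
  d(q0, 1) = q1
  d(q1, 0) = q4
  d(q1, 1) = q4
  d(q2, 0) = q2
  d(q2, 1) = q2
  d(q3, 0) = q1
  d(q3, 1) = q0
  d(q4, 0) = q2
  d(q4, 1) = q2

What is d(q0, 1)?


Looking up transition d(q0, 1)

q1


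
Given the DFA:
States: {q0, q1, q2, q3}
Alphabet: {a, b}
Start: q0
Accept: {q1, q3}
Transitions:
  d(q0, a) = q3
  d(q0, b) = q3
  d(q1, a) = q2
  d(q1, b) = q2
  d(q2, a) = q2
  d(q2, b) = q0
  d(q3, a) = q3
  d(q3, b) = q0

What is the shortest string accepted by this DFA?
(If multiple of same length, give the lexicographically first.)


BFS by string length (lex-first path to each state shown):
  len 0: q0<-""
  len 1: q3<-"a"
Found accept state at length 1.

"a"


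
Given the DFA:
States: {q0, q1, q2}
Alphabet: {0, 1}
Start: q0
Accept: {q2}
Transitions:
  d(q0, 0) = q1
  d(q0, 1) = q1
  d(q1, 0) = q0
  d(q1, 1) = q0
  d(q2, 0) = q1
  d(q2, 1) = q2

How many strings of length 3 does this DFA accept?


Enumerating all length-3 strings:
  "000" -> q1 [reject]
  "001" -> q1 [reject]
  "010" -> q1 [reject]
  "011" -> q1 [reject]
  "100" -> q1 [reject]
  "101" -> q1 [reject]
  "110" -> q1 [reject]
  "111" -> q1 [reject]

0 out of 8


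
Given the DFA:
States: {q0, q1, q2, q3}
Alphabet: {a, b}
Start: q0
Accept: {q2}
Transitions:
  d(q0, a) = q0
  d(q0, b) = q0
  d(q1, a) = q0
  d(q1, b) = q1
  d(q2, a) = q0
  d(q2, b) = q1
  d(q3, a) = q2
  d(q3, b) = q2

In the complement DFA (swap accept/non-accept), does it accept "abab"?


Trace: q0 -> q0 -> q0 -> q0 -> q0
Final: q0
Original accept: {q2}
Complement: q0 is not in original accept

Yes, complement accepts (original rejects)


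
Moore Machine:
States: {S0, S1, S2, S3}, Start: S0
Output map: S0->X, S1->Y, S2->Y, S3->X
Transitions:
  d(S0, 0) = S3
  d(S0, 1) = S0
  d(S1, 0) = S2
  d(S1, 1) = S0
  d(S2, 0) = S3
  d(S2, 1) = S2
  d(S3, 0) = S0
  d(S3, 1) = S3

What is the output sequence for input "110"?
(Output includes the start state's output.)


Start: S0 (output X)
  --1--> S0 (output X)
  --1--> S0 (output X)
  --0--> S3 (output X)

"XXXX"


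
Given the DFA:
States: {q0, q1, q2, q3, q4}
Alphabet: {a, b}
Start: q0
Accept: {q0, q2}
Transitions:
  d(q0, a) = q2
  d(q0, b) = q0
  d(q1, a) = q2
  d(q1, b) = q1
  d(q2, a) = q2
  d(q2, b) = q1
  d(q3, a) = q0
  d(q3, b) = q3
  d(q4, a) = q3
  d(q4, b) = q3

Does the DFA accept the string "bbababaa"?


Trace: q0 -> q0 -> q0 -> q2 -> q1 -> q2 -> q1 -> q2 -> q2
Final state: q2
Accept states: {q0, q2}

Yes, accepted (final state q2 is an accept state)


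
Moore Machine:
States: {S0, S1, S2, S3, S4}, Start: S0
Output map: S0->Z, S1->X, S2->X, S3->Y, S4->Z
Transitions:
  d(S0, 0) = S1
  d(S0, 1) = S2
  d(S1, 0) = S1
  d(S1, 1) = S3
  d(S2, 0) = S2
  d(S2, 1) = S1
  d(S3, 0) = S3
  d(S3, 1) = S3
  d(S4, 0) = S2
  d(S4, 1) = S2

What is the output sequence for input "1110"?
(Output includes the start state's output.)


Start: S0 (output Z)
  --1--> S2 (output X)
  --1--> S1 (output X)
  --1--> S3 (output Y)
  --0--> S3 (output Y)

"ZXXYY"


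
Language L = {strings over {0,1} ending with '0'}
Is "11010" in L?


last symbol = '0'

Yes, "11010" is in L


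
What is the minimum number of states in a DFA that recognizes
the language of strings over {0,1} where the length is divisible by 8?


States track (length) mod 8.
Need 8 states: one per remainder 0..7; accept = remainder 0.

8


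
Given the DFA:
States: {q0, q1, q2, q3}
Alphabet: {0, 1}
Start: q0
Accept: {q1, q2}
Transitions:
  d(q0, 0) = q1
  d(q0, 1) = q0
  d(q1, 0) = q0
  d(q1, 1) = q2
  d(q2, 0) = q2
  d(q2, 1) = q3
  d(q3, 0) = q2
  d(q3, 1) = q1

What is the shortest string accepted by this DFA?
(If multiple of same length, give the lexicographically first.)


BFS by string length (lex-first path to each state shown):
  len 0: q0<-""
  len 1: q0<-"1", q1<-"0"
Found accept state at length 1.

"0"


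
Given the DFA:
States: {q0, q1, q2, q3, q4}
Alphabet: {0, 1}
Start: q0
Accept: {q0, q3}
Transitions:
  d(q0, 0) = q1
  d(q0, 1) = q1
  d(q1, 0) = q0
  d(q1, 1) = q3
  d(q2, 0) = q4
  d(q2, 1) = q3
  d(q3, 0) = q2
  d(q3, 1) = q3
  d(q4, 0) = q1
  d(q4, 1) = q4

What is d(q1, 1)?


Looking up transition d(q1, 1)

q3


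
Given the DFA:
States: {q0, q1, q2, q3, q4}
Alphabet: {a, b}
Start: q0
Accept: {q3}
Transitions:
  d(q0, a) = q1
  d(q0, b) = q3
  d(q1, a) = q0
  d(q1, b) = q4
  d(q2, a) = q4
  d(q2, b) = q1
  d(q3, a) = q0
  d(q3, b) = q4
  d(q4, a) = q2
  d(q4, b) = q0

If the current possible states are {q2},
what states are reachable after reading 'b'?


Apply transition on 'b' from each current state:
  d(q2, b) = q1

{q1}


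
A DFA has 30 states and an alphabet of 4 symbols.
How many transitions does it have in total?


Each state has exactly one transition per symbol.
30 * 4 = 120

120


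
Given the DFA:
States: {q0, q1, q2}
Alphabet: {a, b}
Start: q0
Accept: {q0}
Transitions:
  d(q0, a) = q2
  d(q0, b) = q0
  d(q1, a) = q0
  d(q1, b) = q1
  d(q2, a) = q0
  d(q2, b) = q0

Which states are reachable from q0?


BFS from q0:
  layer 0: {q0}
  layer 1: {q2}

{q0, q2}


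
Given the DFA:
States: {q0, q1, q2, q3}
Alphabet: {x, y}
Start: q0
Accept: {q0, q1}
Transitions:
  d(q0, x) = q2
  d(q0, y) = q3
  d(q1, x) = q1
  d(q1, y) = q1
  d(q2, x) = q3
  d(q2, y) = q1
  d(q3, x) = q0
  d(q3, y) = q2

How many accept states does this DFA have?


Accept states listed: {q0, q1}
Counting: q0(1) q1(2)

2


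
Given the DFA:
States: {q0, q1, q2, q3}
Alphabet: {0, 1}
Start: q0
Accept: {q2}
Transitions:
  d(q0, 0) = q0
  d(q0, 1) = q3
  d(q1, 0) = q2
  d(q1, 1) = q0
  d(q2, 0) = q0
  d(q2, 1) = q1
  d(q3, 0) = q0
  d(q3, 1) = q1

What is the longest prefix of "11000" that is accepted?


Run the DFA, marking each prefix where the state is accepting:
  "" -> q0 [reject]
  "1" -> q3 [reject]
  "11" -> q1 [reject]
  "110" -> q2 [accept]
  "1100" -> q0 [reject]
  "11000" -> q0 [reject]

"110"


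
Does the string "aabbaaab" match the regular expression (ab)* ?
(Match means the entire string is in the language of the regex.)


|string| = 8; first = 'a'; last = 'b'

No, "aabbaaab" does not match (ab)*


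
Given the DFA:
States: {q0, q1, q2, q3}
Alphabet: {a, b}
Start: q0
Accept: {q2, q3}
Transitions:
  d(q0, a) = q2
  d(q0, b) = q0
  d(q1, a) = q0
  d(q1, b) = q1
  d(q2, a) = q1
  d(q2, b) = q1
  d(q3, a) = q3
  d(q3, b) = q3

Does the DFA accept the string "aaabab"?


Trace: q0 -> q2 -> q1 -> q0 -> q0 -> q2 -> q1
Final state: q1
Accept states: {q2, q3}

No, rejected (final state q1 is not an accept state)


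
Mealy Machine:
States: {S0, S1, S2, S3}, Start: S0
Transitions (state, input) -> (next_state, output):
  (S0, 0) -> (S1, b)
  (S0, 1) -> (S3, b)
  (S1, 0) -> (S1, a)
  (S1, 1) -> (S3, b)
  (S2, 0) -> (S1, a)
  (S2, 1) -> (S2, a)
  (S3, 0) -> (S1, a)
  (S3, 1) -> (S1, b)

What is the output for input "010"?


Step-by-step:
  (S0, 0) -> (S1, b)
  (S1, 1) -> (S3, b)
  (S3, 0) -> (S1, a)

"bba"


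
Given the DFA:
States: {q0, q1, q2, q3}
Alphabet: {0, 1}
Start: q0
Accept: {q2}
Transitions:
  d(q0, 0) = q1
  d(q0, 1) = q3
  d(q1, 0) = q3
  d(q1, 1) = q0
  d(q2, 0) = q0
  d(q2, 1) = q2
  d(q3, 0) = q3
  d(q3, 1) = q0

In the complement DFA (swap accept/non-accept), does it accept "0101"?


Trace: q0 -> q1 -> q0 -> q1 -> q0
Final: q0
Original accept: {q2}
Complement: q0 is not in original accept

Yes, complement accepts (original rejects)


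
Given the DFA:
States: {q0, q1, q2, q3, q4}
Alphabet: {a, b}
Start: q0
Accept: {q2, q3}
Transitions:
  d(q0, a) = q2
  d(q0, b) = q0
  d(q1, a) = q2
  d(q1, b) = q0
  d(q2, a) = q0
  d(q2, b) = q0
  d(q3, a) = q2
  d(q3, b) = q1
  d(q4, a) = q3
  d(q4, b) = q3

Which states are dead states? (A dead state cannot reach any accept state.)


Forward reachability from each state:
  q0 -> reaches accept state q2 (live)
  q1 -> reaches accept state q2 (live)
  q2 -> reaches accept state q2 (live)
  q3 -> reaches accept state q2 (live)
  q4 -> reaches accept state q2 (live)

None (all states can reach an accept state)


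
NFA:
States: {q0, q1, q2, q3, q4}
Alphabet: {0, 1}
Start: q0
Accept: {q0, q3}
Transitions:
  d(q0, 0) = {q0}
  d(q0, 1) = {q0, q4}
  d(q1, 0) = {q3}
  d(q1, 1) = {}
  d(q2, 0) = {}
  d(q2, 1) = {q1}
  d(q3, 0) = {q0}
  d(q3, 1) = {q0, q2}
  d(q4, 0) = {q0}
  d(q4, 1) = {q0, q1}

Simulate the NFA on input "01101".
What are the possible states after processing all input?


Start: {q0}
  --0--> {q0}
  --1--> {q0, q4}
  --1--> {q0, q1, q4}
  --0--> {q0, q3}
  --1--> {q0, q2, q4}

{q0, q2, q4}


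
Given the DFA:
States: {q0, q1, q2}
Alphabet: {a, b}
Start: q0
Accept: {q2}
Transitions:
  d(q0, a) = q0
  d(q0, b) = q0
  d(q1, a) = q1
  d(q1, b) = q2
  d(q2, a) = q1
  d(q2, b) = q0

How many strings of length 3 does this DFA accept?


Enumerating all length-3 strings:
  "aaa" -> q0 [reject]
  "aab" -> q0 [reject]
  "aba" -> q0 [reject]
  "abb" -> q0 [reject]
  "baa" -> q0 [reject]
  "bab" -> q0 [reject]
  "bba" -> q0 [reject]
  "bbb" -> q0 [reject]

0 out of 8
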